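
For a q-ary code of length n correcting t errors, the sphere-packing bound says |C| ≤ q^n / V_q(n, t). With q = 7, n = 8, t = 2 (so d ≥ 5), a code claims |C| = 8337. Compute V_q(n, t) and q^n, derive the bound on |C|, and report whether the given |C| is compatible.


V_q(n, t) = 1057, q^n = 5764801, Hamming bound = 5453, |C| = 8337 > bound (violated).

Step 1: Compute V_q(n, t) = Σ_{j=0}^2 C(n, j) (q−1)^j.
  j = 0: C(8,0)·(6)^0 = 1·1 = 1.
  j = 1: C(8,1)·(6)^1 = 8·6 = 48.
  j = 2: C(8,2)·(6)^2 = 28·36 = 1008.
  V_q(n, t) = 1 + 48 + 1008 = 1057.
Step 2: q^n = 7^8 = 5764801.
Step 3: Hamming bound ⌊q^n / V_q(n,t)⌋ = ⌊5764801/1057⌋ = 5453.
Step 4: Compare |C| = 8337 to 5453: violated.
The claimed |C| lies above the Hamming bound, so no 7-ary code of length 8 with d ≥ 5 can have 8337 codewords.


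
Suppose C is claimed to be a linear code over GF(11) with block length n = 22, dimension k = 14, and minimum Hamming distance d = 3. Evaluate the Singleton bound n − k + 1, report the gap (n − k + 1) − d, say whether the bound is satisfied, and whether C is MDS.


Singleton RHS = n − k + 1 = 9, slack = 6, bound satisfied, not MDS.

Singleton bound: d ≤ n − k + 1.
Here n = 22, k = 14, so n − k + 1 = 9.
Given d = 3, check d ≤ 9: YES.
Slack = (n − k + 1) − d = 6.
The code is NOT MDS (slack = 6 > 0).
Description: the claimed parameters are [22, 14, 3]_11; such a code would be non-MDS.


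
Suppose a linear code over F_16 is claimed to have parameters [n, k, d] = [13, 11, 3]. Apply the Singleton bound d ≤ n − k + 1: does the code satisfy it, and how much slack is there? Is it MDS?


Singleton RHS = n − k + 1 = 3, slack = 0, bound satisfied, MDS.

Singleton bound: d ≤ n − k + 1.
Here n = 13, k = 11, so n − k + 1 = 3.
Given d = 3, check d ≤ 3: YES.
Slack = (n − k + 1) − d = 0.
The code is MDS (slack = 0).
Description: the claimed parameters are [13, 11, 3]_16; such a code would be MDS (meets Singleton bound).


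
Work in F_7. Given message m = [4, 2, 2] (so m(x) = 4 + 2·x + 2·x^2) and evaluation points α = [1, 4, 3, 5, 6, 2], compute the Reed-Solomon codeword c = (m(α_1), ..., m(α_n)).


c = [1, 2, 0, 1, 4, 2]

Message polynomial: m(x) = 4 + 2·x + 2·x^2 (mod 7).
For each evaluation point α_i, compute m(α_i) mod 7:
  α_1 = 1: Horner steps 2 → 4 → 1, so m(1) = 1.
  α_2 = 4: Horner steps 2 → 3 → 2, so m(4) = 2.
  α_3 = 3: Horner steps 2 → 1 → 0, so m(3) = 0.
  α_4 = 5: Horner steps 2 → 5 → 1, so m(5) = 1.
  α_5 = 6: Horner steps 2 → 0 → 4, so m(6) = 4.
  α_6 = 2: Horner steps 2 → 6 → 2, so m(2) = 2.
Codeword c = [1, 2, 0, 1, 4, 2] ∈ F_7^6.


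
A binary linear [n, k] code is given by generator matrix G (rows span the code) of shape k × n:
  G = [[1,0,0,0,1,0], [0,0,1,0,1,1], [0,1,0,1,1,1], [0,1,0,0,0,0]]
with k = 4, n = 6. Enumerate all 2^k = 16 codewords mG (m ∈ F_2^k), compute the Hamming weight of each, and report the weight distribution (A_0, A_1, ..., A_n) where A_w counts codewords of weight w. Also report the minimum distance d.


Weight distribution: A_0 = 1, A_1 = 1, A_2 = 2, A_3 = 6, A_4 = 5, A_5 = 1. Minimum distance d = 1.

Enumerate all 2^4 = 16 messages m ∈ F_2^4.
For each, compute codeword c = mG in F_2^6, then tally its weight.
  m = 0000 → c = 000000, weight = 0.
  m = 1000 → c = 100010, weight = 2.
  m = 0100 → c = 001011, weight = 3.
  m = 1100 → c = 101001, weight = 3.
  m = 0010 → c = 010111, weight = 4.
  m = 1010 → c = 110101, weight = 4.
  m = 0110 → c = 011100, weight = 3.
  m = 1110 → c = 111110, weight = 5.
  m = 0001 → c = 010000, weight = 1.
  m = 1001 → c = 110010, weight = 3.
  m = 0101 → c = 011011, weight = 4.
  m = 1101 → c = 111001, weight = 4.
  m = 0011 → c = 000111, weight = 3.
  m = 1011 → c = 100101, weight = 3.
  m = 0111 → c = 001100, weight = 2.
  m = 1111 → c = 101110, weight = 4.
Tally weights:
  weight 0: 1 codewords.
  weight 1: 1 codewords.
  weight 2: 2 codewords.
  weight 3: 6 codewords.
  weight 4: 5 codewords.
  weight 5: 1 codewords.
Minimum distance d = smallest w > 0 with A_w > 0 = 1.
Sanity: Σ A_w = 16 = 2^4 = 16 ✓.


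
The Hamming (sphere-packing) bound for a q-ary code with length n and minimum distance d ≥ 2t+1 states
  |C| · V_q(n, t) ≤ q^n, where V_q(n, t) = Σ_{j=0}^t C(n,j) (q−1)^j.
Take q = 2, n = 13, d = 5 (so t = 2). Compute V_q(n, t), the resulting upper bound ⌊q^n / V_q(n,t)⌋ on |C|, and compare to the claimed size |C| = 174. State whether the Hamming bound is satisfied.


V_q(n, t) = 92, q^n = 8192, Hamming bound = 89, |C| = 174 > bound (violated).

Step 1: Compute V_q(n, t) = Σ_{j=0}^2 C(n, j) (q−1)^j.
  j = 0: C(13,0)·(1)^0 = 1·1 = 1.
  j = 1: C(13,1)·(1)^1 = 13·1 = 13.
  j = 2: C(13,2)·(1)^2 = 78·1 = 78.
  V_q(n, t) = 1 + 13 + 78 = 92.
Step 2: q^n = 2^13 = 8192.
Step 3: Hamming bound ⌊q^n / V_q(n,t)⌋ = ⌊8192/92⌋ = 89.
Step 4: Compare |C| = 174 to 89: violated.
The claimed |C| lies above the Hamming bound, so no 2-ary code of length 13 with d ≥ 5 can have 174 codewords.


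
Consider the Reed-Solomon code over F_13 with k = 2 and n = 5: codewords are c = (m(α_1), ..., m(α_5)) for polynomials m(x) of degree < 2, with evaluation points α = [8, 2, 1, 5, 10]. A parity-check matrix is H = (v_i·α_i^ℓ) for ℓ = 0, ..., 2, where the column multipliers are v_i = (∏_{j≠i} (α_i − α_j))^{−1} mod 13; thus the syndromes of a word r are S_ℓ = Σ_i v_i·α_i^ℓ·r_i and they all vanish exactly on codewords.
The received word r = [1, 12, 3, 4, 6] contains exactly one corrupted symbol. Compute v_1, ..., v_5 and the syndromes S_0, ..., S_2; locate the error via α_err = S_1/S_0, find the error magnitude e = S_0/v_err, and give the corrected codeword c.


S = (11, 3, 2), error at position 4, error magnitude e = 4, c = [1, 12, 3, 0, 6].

Step 1: column multipliers v_i = (∏_{j≠i}(α_i − α_j))^{−1} mod 13.
  i = 1 (α = 8): (8−2)(8−1)(8−5)(8−10) = 6·7·3·(−2) = −252 ≡ 8, so v_1 = 8^{−1} = 5 (mod 13).
  i = 2 (α = 2): (2−8)(2−1)(2−5)(2−10) = (−6)·1·(−3)·(−8) = −144 ≡ 12, so v_2 = 12^{−1} = 12 (mod 13).
  i = 3 (α = 1): (1−8)(1−2)(1−5)(1−10) = (−7)·(−1)·(−4)·(−9) = 252 ≡ 5, so v_3 = 5^{−1} = 8 (mod 13).
  i = 4 (α = 5): (5−8)(5−2)(5−1)(5−10) = (−3)·3·4·(−5) = 180 ≡ 11, so v_4 = 11^{−1} = 6 (mod 13).
  i = 5 (α = 10): (10−8)(10−2)(10−1)(10−5) = 2·8·9·5 = 720 ≡ 5, so v_5 = 5^{−1} = 8 (mod 13).
  v = [5, 12, 8, 6, 8].
Step 2: syndromes of r = [1, 12, 3, 4, 6] (all sums mod 13).
  S_0 = Σ v_i r_i = 5·1 + 12·12 + 8·3 + 6·4 + 8·6 = 245 ≡ 11.
  S_1 = Σ v_i α_i r_i = 5·8·1 + 12·2·12 + 8·1·3 + 6·5·4 + 8·10·6 = 952 ≡ 3.
  α_i^2 mod 13 = [12, 4, 1, 12, 9].
  S_2 = Σ v_i α_i^2 r_i = 5·12·1 + 12·4·12 + 8·1·3 + 6·12·4 + 8·9·6 = 1380 ≡ 2.
  S = (11, 3, 2) ≠ 0, so r is not a codeword (an error is present).
Step 3: locate the error. For a single error e at position i, S_ℓ = v_i·e·α_i^ℓ, so α_err = S_1/S_0.
  S_0^{−1} = 11^{−1} = 6 (mod 13), so α_err = 3·6 = 18 ≡ 5 = α_4. Error position i = 4.
  Consistency check: S_2/S_1 = 2·9 = 18 ≡ 5 = α_err ✓ (single-error assumption holds).
Step 4: error magnitude e = S_0/v_4 = S_0·∏_{j≠4}(α_4 − α_j) = 11·11 = 121 ≡ 4 (mod 13).
Step 5: correct position 4: c_4 = r_4 − e = 4 − 4 ≡ 0 (mod 13). Hence c = [1, 12, 3, 0, 6].
  Check: interpolating c through the α_i gives m(x) = 7 + 9·x (degree < 2) with m(α_i) = c_i for every i, so c is indeed a codeword.


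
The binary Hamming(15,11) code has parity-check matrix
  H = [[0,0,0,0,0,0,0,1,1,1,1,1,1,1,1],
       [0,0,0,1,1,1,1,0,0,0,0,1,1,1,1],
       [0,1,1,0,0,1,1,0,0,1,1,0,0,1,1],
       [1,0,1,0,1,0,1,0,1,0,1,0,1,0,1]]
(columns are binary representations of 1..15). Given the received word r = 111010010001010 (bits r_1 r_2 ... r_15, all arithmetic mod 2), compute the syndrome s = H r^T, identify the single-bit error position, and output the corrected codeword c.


s = (1, 1, 1, 1)^T, error position = 15, corrected codeword c = 111010010001011

Compute s = H r^T mod 2 one row at a time:
  s_1 = 1 + 0 + 0 + 0 + 1 + 0 + 1 + 0 = 3 ≡ 1 (mod 2).
  s_2 = 0 + 1 + 0 + 0 + 1 + 0 + 1 + 0 = 3 ≡ 1 (mod 2).
  s_3 = 1 + 1 + 0 + 0 + 0 + 0 + 1 + 0 = 3 ≡ 1 (mod 2).
  s_4 = 1 + 1 + 1 + 0 + 0 + 0 + 0 + 0 = 3 ≡ 1 (mod 2).
s = (1, 1, 1, 1)^T — this equals column 15 of H (binary 1111), so error is at position 15.
Correct: flip bit 15 of r = 111010010001010 to get c = 111010010001011.


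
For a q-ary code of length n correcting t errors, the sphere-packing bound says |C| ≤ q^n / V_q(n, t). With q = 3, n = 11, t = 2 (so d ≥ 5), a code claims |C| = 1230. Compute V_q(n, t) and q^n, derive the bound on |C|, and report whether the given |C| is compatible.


V_q(n, t) = 243, q^n = 177147, Hamming bound = 729, |C| = 1230 > bound (violated).

Step 1: Compute V_q(n, t) = Σ_{j=0}^2 C(n, j) (q−1)^j.
  j = 0: C(11,0)·(2)^0 = 1·1 = 1.
  j = 1: C(11,1)·(2)^1 = 11·2 = 22.
  j = 2: C(11,2)·(2)^2 = 55·4 = 220.
  V_q(n, t) = 1 + 22 + 220 = 243.
Step 2: q^n = 3^11 = 177147.
Step 3: Hamming bound ⌊q^n / V_q(n,t)⌋ = ⌊177147/243⌋ = 729.
Step 4: Compare |C| = 1230 to 729: violated.
The claimed |C| lies above the Hamming bound, so no 3-ary code of length 11 with d ≥ 5 can have 1230 codewords.


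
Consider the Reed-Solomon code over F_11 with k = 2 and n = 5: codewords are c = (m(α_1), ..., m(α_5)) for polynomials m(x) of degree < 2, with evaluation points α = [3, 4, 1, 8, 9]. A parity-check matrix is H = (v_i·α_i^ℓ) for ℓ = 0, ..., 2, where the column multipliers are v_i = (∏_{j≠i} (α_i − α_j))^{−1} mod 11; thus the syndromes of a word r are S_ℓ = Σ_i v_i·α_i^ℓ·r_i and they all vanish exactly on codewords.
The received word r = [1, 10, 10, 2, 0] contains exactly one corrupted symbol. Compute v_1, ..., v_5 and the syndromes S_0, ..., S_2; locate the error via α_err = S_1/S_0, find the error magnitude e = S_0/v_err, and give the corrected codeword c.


S = (10, 10, 10), error at position 3, error magnitude e = 5, c = [1, 10, 5, 2, 0].

Step 1: column multipliers v_i = (∏_{j≠i}(α_i − α_j))^{−1} mod 11.
  i = 1 (α = 3): (3−4)(3−1)(3−8)(3−9) = (−1)·2·(−5)·(−6) = −60 ≡ 6, so v_1 = 6^{−1} = 2 (mod 11).
  i = 2 (α = 4): (4−3)(4−1)(4−8)(4−9) = 1·3·(−4)·(−5) = 60 ≡ 5, so v_2 = 5^{−1} = 9 (mod 11).
  i = 3 (α = 1): (1−3)(1−4)(1−8)(1−9) = (−2)·(−3)·(−7)·(−8) = 336 ≡ 6, so v_3 = 6^{−1} = 2 (mod 11).
  i = 4 (α = 8): (8−3)(8−4)(8−1)(8−9) = 5·4·7·(−1) = −140 ≡ 3, so v_4 = 3^{−1} = 4 (mod 11).
  i = 5 (α = 9): (9−3)(9−4)(9−1)(9−8) = 6·5·8·1 = 240 ≡ 9, so v_5 = 9^{−1} = 5 (mod 11).
  v = [2, 9, 2, 4, 5].
Step 2: syndromes of r = [1, 10, 10, 2, 0] (all sums mod 11).
  S_0 = Σ v_i r_i = 2·1 + 9·10 + 2·10 + 4·2 + 5·0 = 120 ≡ 10.
  S_1 = Σ v_i α_i r_i = 2·3·1 + 9·4·10 + 2·1·10 + 4·8·2 + 5·9·0 = 450 ≡ 10.
  α_i^2 mod 11 = [9, 5, 1, 9, 4].
  S_2 = Σ v_i α_i^2 r_i = 2·9·1 + 9·5·10 + 2·1·10 + 4·9·2 + 5·4·0 = 560 ≡ 10.
  S = (10, 10, 10) ≠ 0, so r is not a codeword (an error is present).
Step 3: locate the error. For a single error e at position i, S_ℓ = v_i·e·α_i^ℓ, so α_err = S_1/S_0.
  S_0^{−1} = 10^{−1} = 10 (mod 11), so α_err = 10·10 = 100 ≡ 1 = α_3. Error position i = 3.
  Consistency check: S_2/S_1 = 10·10 = 100 ≡ 1 = α_err ✓ (single-error assumption holds).
Step 4: error magnitude e = S_0/v_3 = S_0·∏_{j≠3}(α_3 − α_j) = 10·6 = 60 ≡ 5 (mod 11).
Step 5: correct position 3: c_3 = r_3 − e = 10 − 5 ≡ 5 (mod 11). Hence c = [1, 10, 5, 2, 0].
  Check: interpolating c through the α_i gives m(x) = 7 + 9·x (degree < 2) with m(α_i) = c_i for every i, so c is indeed a codeword.


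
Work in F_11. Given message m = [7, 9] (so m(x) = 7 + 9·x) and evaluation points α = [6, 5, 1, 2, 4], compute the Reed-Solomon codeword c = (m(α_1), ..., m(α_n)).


c = [6, 8, 5, 3, 10]

Message polynomial: m(x) = 7 + 9·x (mod 11).
For each evaluation point α_i, compute m(α_i) mod 11:
  α_1 = 6: Horner steps 9 → 6, so m(6) = 6.
  α_2 = 5: Horner steps 9 → 8, so m(5) = 8.
  α_3 = 1: Horner steps 9 → 5, so m(1) = 5.
  α_4 = 2: Horner steps 9 → 3, so m(2) = 3.
  α_5 = 4: Horner steps 9 → 10, so m(4) = 10.
Codeword c = [6, 8, 5, 3, 10] ∈ F_11^5.


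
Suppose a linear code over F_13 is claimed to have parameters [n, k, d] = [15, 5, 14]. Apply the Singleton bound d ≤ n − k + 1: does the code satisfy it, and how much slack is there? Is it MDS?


Singleton RHS = n − k + 1 = 11, slack = -3, bound violated (no such code; not MDS).

Singleton bound: d ≤ n − k + 1.
Here n = 15, k = 5, so n − k + 1 = 11.
Given d = 14, check d ≤ 11: NO.
Slack = (n − k + 1) − d = -3.
The slack is negative: d = 14 exceeds n − k + 1 = 11 by 3, so the Singleton bound is violated and no linear [15, 5, 14]_13 code can exist. In particular it is not MDS (MDS requires d = n − k + 1 exactly).
Description: the claimed parameters are [15, 5, 14]_13; such a code would be impossible (violates the Singleton bound).


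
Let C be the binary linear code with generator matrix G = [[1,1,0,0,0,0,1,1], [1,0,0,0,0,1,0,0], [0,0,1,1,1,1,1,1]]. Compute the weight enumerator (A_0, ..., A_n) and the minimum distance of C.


Weight distribution: A_0 = 1, A_2 = 1, A_4 = 3, A_6 = 3. Minimum distance d = 2.

Enumerate all 2^3 = 8 messages m ∈ F_2^3.
For each, compute codeword c = mG in F_2^8, then tally its weight.
  m = 000 → c = 00000000, weight = 0.
  m = 100 → c = 11000011, weight = 4.
  m = 010 → c = 10000100, weight = 2.
  m = 110 → c = 01000111, weight = 4.
  m = 001 → c = 00111111, weight = 6.
  m = 101 → c = 11111100, weight = 6.
  m = 011 → c = 10111011, weight = 6.
  m = 111 → c = 01111000, weight = 4.
Tally weights:
  weight 0: 1 codewords.
  weight 2: 1 codewords.
  weight 4: 3 codewords.
  weight 6: 3 codewords.
Minimum distance d = smallest w > 0 with A_w > 0 = 2.
Sanity: Σ A_w = 8 = 2^3 = 8 ✓.


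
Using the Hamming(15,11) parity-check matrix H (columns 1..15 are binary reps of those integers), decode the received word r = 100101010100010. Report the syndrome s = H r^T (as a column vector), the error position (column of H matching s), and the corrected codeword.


s = (1, 1, 1, 1)^T, error position = 15, corrected codeword c = 100101010100011

Compute s = H r^T mod 2 one row at a time:
  s_1 = 1 + 0 + 1 + 0 + 0 + 0 + 1 + 0 = 3 ≡ 1 (mod 2).
  s_2 = 1 + 0 + 1 + 0 + 0 + 0 + 1 + 0 = 3 ≡ 1 (mod 2).
  s_3 = 0 + 0 + 1 + 0 + 1 + 0 + 1 + 0 = 3 ≡ 1 (mod 2).
  s_4 = 1 + 0 + 0 + 0 + 0 + 0 + 0 + 0 = 1 ≡ 1 (mod 2).
s = (1, 1, 1, 1)^T — this equals column 15 of H (binary 1111), so error is at position 15.
Correct: flip bit 15 of r = 100101010100010 to get c = 100101010100011.


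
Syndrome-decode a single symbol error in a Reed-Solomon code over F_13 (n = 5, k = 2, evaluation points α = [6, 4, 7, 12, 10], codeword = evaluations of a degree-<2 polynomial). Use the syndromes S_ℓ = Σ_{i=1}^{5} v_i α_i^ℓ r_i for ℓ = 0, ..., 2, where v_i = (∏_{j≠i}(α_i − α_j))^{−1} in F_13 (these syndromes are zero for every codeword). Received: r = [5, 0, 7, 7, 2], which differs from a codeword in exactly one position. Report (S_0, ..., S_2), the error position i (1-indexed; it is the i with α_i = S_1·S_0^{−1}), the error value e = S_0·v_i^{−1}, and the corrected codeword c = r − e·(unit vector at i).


S = (1, 7, 10), error at position 3, error magnitude e = 6, c = [5, 0, 1, 7, 2].

Step 1: column multipliers v_i = (∏_{j≠i}(α_i − α_j))^{−1} mod 13.
  i = 1 (α = 6): (6−4)(6−7)(6−12)(6−10) = 2·(−1)·(−6)·(−4) = −48 ≡ 4, so v_1 = 4^{−1} = 10 (mod 13).
  i = 2 (α = 4): (4−6)(4−7)(4−12)(4−10) = (−2)·(−3)·(−8)·(−6) = 288 ≡ 2, so v_2 = 2^{−1} = 7 (mod 13).
  i = 3 (α = 7): (7−6)(7−4)(7−12)(7−10) = 1·3·(−5)·(−3) = 45 ≡ 6, so v_3 = 6^{−1} = 11 (mod 13).
  i = 4 (α = 12): (12−6)(12−4)(12−7)(12−10) = 6·8·5·2 = 480 ≡ 12, so v_4 = 12^{−1} = 12 (mod 13).
  i = 5 (α = 10): (10−6)(10−4)(10−7)(10−12) = 4·6·3·(−2) = −144 ≡ 12, so v_5 = 12^{−1} = 12 (mod 13).
  v = [10, 7, 11, 12, 12].
Step 2: syndromes of r = [5, 0, 7, 7, 2] (all sums mod 13).
  S_0 = Σ v_i r_i = 10·5 + 7·0 + 11·7 + 12·7 + 12·2 = 235 ≡ 1.
  S_1 = Σ v_i α_i r_i = 10·6·5 + 7·4·0 + 11·7·7 + 12·12·7 + 12·10·2 = 2087 ≡ 7.
  α_i^2 mod 13 = [10, 3, 10, 1, 9].
  S_2 = Σ v_i α_i^2 r_i = 10·10·5 + 7·3·0 + 11·10·7 + 12·1·7 + 12·9·2 = 1570 ≡ 10.
  S = (1, 7, 10) ≠ 0, so r is not a codeword (an error is present).
Step 3: locate the error. For a single error e at position i, S_ℓ = v_i·e·α_i^ℓ, so α_err = S_1/S_0.
  S_0^{−1} = 1^{−1} = 1 (mod 13), so α_err = 7·1 = 7 ≡ 7 = α_3. Error position i = 3.
  Consistency check: S_2/S_1 = 10·2 = 20 ≡ 7 = α_err ✓ (single-error assumption holds).
Step 4: error magnitude e = S_0/v_3 = S_0·∏_{j≠3}(α_3 − α_j) = 1·6 = 6 ≡ 6 (mod 13).
Step 5: correct position 3: c_3 = r_3 − e = 7 − 6 ≡ 1 (mod 13). Hence c = [5, 0, 1, 7, 2].
  Check: interpolating c through the α_i gives m(x) = 3 + 9·x (degree < 2) with m(α_i) = c_i for every i, so c is indeed a codeword.


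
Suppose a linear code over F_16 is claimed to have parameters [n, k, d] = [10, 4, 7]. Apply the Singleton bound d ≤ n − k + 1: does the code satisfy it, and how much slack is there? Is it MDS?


Singleton RHS = n − k + 1 = 7, slack = 0, bound satisfied, MDS.

Singleton bound: d ≤ n − k + 1.
Here n = 10, k = 4, so n − k + 1 = 7.
Given d = 7, check d ≤ 7: YES.
Slack = (n − k + 1) − d = 0.
The code is MDS (slack = 0).
Description: the claimed parameters are [10, 4, 7]_16; such a code would be MDS (meets Singleton bound).


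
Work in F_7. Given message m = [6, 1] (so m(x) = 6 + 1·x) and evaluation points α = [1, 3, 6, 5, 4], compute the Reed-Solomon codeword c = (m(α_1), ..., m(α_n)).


c = [0, 2, 5, 4, 3]

Message polynomial: m(x) = 6 + 1·x (mod 7).
For each evaluation point α_i, compute m(α_i) mod 7:
  α_1 = 1: Horner steps 1 → 0, so m(1) = 0.
  α_2 = 3: Horner steps 1 → 2, so m(3) = 2.
  α_3 = 6: Horner steps 1 → 5, so m(6) = 5.
  α_4 = 5: Horner steps 1 → 4, so m(5) = 4.
  α_5 = 4: Horner steps 1 → 3, so m(4) = 3.
Codeword c = [0, 2, 5, 4, 3] ∈ F_7^5.


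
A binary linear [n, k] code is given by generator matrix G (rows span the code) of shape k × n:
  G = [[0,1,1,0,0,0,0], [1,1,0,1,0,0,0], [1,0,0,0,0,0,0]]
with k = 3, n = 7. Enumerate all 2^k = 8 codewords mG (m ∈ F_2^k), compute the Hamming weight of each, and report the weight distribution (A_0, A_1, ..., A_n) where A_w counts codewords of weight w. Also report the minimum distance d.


Weight distribution: A_0 = 1, A_1 = 1, A_2 = 3, A_3 = 3. Minimum distance d = 1.

Enumerate all 2^3 = 8 messages m ∈ F_2^3.
For each, compute codeword c = mG in F_2^7, then tally its weight.
  m = 000 → c = 0000000, weight = 0.
  m = 100 → c = 0110000, weight = 2.
  m = 010 → c = 1101000, weight = 3.
  m = 110 → c = 1011000, weight = 3.
  m = 001 → c = 1000000, weight = 1.
  m = 101 → c = 1110000, weight = 3.
  m = 011 → c = 0101000, weight = 2.
  m = 111 → c = 0011000, weight = 2.
Tally weights:
  weight 0: 1 codewords.
  weight 1: 1 codewords.
  weight 2: 3 codewords.
  weight 3: 3 codewords.
Minimum distance d = smallest w > 0 with A_w > 0 = 1.
Sanity: Σ A_w = 8 = 2^3 = 8 ✓.


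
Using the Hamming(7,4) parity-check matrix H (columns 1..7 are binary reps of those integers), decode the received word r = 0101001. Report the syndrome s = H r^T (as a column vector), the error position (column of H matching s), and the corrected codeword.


s = (0, 0, 1)^T, error position = 1, corrected codeword c = 1101001

Compute s = H r^T mod 2 one row at a time:
  s_1 = 1 + 0 + 0 + 1 = 2 ≡ 0 (mod 2).
  s_2 = 1 + 0 + 0 + 1 = 2 ≡ 0 (mod 2).
  s_3 = 0 + 0 + 0 + 1 = 1 ≡ 1 (mod 2).
s = (0, 0, 1)^T — this equals column 1 of H (binary 001), so error is at position 1.
Correct: flip bit 1 of r = 0101001 to get c = 1101001.


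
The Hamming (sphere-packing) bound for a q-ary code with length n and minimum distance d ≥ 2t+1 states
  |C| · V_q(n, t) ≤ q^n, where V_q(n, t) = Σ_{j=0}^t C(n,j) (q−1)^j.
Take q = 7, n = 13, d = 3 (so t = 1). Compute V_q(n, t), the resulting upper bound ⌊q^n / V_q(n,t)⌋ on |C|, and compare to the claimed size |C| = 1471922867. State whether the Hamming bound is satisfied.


V_q(n, t) = 79, q^n = 96889010407, Hamming bound = 1226443169, |C| = 1471922867 > bound (violated).

Step 1: Compute V_q(n, t) = Σ_{j=0}^1 C(n, j) (q−1)^j.
  j = 0: C(13,0)·(6)^0 = 1·1 = 1.
  j = 1: C(13,1)·(6)^1 = 13·6 = 78.
  V_q(n, t) = 1 + 78 = 79.
Step 2: q^n = 7^13 = 96889010407.
Step 3: Hamming bound ⌊q^n / V_q(n,t)⌋ = ⌊96889010407/79⌋ = 1226443169.
Step 4: Compare |C| = 1471922867 to 1226443169: violated.
The claimed |C| lies above the Hamming bound, so no 7-ary code of length 13 with d ≥ 3 can have 1471922867 codewords.


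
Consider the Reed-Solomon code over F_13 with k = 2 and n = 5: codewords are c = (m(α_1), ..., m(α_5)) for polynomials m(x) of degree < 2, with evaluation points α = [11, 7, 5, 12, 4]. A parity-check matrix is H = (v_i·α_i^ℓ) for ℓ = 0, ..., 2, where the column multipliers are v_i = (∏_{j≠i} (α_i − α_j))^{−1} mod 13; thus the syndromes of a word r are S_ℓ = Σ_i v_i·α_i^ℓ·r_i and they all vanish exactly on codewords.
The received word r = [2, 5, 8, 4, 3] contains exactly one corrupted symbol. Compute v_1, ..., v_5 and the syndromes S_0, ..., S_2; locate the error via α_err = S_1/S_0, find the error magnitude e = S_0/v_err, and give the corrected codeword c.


S = (3, 7, 12), error at position 1, error magnitude e = 3, c = [12, 5, 8, 4, 3].

Step 1: column multipliers v_i = (∏_{j≠i}(α_i − α_j))^{−1} mod 13.
  i = 1 (α = 11): (11−7)(11−5)(11−12)(11−4) = 4·6·(−1)·7 = −168 ≡ 1, so v_1 = 1^{−1} = 1 (mod 13).
  i = 2 (α = 7): (7−11)(7−5)(7−12)(7−4) = (−4)·2·(−5)·3 = 120 ≡ 3, so v_2 = 3^{−1} = 9 (mod 13).
  i = 3 (α = 5): (5−11)(5−7)(5−12)(5−4) = (−6)·(−2)·(−7)·1 = −84 ≡ 7, so v_3 = 7^{−1} = 2 (mod 13).
  i = 4 (α = 12): (12−11)(12−7)(12−5)(12−4) = 1·5·7·8 = 280 ≡ 7, so v_4 = 7^{−1} = 2 (mod 13).
  i = 5 (α = 4): (4−11)(4−7)(4−5)(4−12) = (−7)·(−3)·(−1)·(−8) = 168 ≡ 12, so v_5 = 12^{−1} = 12 (mod 13).
  v = [1, 9, 2, 2, 12].
Step 2: syndromes of r = [2, 5, 8, 4, 3] (all sums mod 13).
  S_0 = Σ v_i r_i = 1·2 + 9·5 + 2·8 + 2·4 + 12·3 = 107 ≡ 3.
  S_1 = Σ v_i α_i r_i = 1·11·2 + 9·7·5 + 2·5·8 + 2·12·4 + 12·4·3 = 657 ≡ 7.
  α_i^2 mod 13 = [4, 10, 12, 1, 3].
  S_2 = Σ v_i α_i^2 r_i = 1·4·2 + 9·10·5 + 2·12·8 + 2·1·4 + 12·3·3 = 766 ≡ 12.
  S = (3, 7, 12) ≠ 0, so r is not a codeword (an error is present).
Step 3: locate the error. For a single error e at position i, S_ℓ = v_i·e·α_i^ℓ, so α_err = S_1/S_0.
  S_0^{−1} = 3^{−1} = 9 (mod 13), so α_err = 7·9 = 63 ≡ 11 = α_1. Error position i = 1.
  Consistency check: S_2/S_1 = 12·2 = 24 ≡ 11 = α_err ✓ (single-error assumption holds).
Step 4: error magnitude e = S_0/v_1 = S_0·∏_{j≠1}(α_1 − α_j) = 3·1 = 3 ≡ 3 (mod 13).
Step 5: correct position 1: c_1 = r_1 − e = 2 − 3 ≡ 12 (mod 13). Hence c = [12, 5, 8, 4, 3].
  Check: interpolating c through the α_i gives m(x) = 9 + 5·x (degree < 2) with m(α_i) = c_i for every i, so c is indeed a codeword.


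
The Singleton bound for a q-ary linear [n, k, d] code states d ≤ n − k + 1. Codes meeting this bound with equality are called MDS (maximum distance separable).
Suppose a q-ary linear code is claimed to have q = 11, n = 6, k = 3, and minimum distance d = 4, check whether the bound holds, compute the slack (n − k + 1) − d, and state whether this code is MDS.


Singleton RHS = n − k + 1 = 4, slack = 0, bound satisfied, MDS.

Singleton bound: d ≤ n − k + 1.
Here n = 6, k = 3, so n − k + 1 = 4.
Given d = 4, check d ≤ 4: YES.
Slack = (n − k + 1) − d = 0.
The code is MDS (slack = 0).
Description: the claimed parameters are [6, 3, 4]_11; such a code would be MDS (meets Singleton bound).


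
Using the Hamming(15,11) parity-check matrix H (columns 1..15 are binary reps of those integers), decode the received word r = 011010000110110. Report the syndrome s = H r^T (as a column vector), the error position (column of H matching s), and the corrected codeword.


s = (0, 1, 1, 0)^T, error position = 6, corrected codeword c = 011011000110110

Compute s = H r^T mod 2 one row at a time:
  s_1 = 0 + 0 + 1 + 1 + 0 + 1 + 1 + 0 = 4 ≡ 0 (mod 2).
  s_2 = 0 + 1 + 0 + 0 + 0 + 1 + 1 + 0 = 3 ≡ 1 (mod 2).
  s_3 = 1 + 1 + 0 + 0 + 1 + 1 + 1 + 0 = 5 ≡ 1 (mod 2).
  s_4 = 0 + 1 + 1 + 0 + 0 + 1 + 1 + 0 = 4 ≡ 0 (mod 2).
s = (0, 1, 1, 0)^T — this equals column 6 of H (binary 0110), so error is at position 6.
Correct: flip bit 6 of r = 011010000110110 to get c = 011011000110110.


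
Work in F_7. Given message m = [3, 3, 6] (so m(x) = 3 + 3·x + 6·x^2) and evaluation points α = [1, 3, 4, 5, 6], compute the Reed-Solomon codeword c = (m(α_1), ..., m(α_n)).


c = [5, 3, 6, 0, 6]

Message polynomial: m(x) = 3 + 3·x + 6·x^2 (mod 7).
For each evaluation point α_i, compute m(α_i) mod 7:
  α_1 = 1: Horner steps 6 → 2 → 5, so m(1) = 5.
  α_2 = 3: Horner steps 6 → 0 → 3, so m(3) = 3.
  α_3 = 4: Horner steps 6 → 6 → 6, so m(4) = 6.
  α_4 = 5: Horner steps 6 → 5 → 0, so m(5) = 0.
  α_5 = 6: Horner steps 6 → 4 → 6, so m(6) = 6.
Codeword c = [5, 3, 6, 0, 6] ∈ F_7^5.


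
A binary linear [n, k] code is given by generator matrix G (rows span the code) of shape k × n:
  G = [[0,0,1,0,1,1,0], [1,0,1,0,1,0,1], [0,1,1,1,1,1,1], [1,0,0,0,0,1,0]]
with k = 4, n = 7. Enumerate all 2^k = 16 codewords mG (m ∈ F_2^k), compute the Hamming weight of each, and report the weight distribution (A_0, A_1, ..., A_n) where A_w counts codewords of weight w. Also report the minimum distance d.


Weight distribution: A_0 = 1, A_1 = 1, A_2 = 2, A_3 = 4, A_4 = 3, A_5 = 3, A_6 = 2. Minimum distance d = 1.

Enumerate all 2^4 = 16 messages m ∈ F_2^4.
For each, compute codeword c = mG in F_2^7, then tally its weight.
  m = 0000 → c = 0000000, weight = 0.
  m = 1000 → c = 0010110, weight = 3.
  m = 0100 → c = 1010101, weight = 4.
  m = 1100 → c = 1000011, weight = 3.
  m = 0010 → c = 0111111, weight = 6.
  m = 1010 → c = 0101001, weight = 3.
  m = 0110 → c = 1101010, weight = 4.
  m = 1110 → c = 1111100, weight = 5.
  m = 0001 → c = 1000010, weight = 2.
  m = 1001 → c = 1010100, weight = 3.
  m = 0101 → c = 0010111, weight = 4.
  m = 1101 → c = 0000001, weight = 1.
  m = 0011 → c = 1111101, weight = 6.
  m = 1011 → c = 1101011, weight = 5.
  m = 0111 → c = 0101000, weight = 2.
  m = 1111 → c = 0111110, weight = 5.
Tally weights:
  weight 0: 1 codewords.
  weight 1: 1 codewords.
  weight 2: 2 codewords.
  weight 3: 4 codewords.
  weight 4: 3 codewords.
  weight 5: 3 codewords.
  weight 6: 2 codewords.
Minimum distance d = smallest w > 0 with A_w > 0 = 1.
Sanity: Σ A_w = 16 = 2^4 = 16 ✓.


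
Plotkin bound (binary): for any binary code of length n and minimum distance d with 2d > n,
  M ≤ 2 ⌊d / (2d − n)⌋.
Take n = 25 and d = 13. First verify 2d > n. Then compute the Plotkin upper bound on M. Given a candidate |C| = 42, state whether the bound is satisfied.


Plotkin bound M ≤ 26; given |C| = 42 > bound (violated).

Check applicability: 2d = 26, n = 25.
2d − n = 1 > 0, so Plotkin applies.
Compute d/(2d−n) = 13/1 ≈ 13.0000.
⌊d/(2d−n)⌋ = 13.
Plotkin bound: M ≤ 2·13 = 26.
Given |C| = 42, check: VIOLATED.
This |C| is above the Plotkin bound, so no binary code with n = 25, d = 13 and 42 codewords exists.


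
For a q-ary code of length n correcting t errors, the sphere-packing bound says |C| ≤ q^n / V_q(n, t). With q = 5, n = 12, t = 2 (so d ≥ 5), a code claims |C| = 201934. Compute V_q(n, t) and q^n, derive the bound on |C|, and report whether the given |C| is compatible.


V_q(n, t) = 1105, q^n = 244140625, Hamming bound = 220941, |C| = 201934 ≤ bound (satisfied).

Step 1: Compute V_q(n, t) = Σ_{j=0}^2 C(n, j) (q−1)^j.
  j = 0: C(12,0)·(4)^0 = 1·1 = 1.
  j = 1: C(12,1)·(4)^1 = 12·4 = 48.
  j = 2: C(12,2)·(4)^2 = 66·16 = 1056.
  V_q(n, t) = 1 + 48 + 1056 = 1105.
Step 2: q^n = 5^12 = 244140625.
Step 3: Hamming bound ⌊q^n / V_q(n,t)⌋ = ⌊244140625/1105⌋ = 220941.
Step 4: Compare |C| = 201934 to 220941: satisfied.
The claimed |C| lies below the Hamming bound.


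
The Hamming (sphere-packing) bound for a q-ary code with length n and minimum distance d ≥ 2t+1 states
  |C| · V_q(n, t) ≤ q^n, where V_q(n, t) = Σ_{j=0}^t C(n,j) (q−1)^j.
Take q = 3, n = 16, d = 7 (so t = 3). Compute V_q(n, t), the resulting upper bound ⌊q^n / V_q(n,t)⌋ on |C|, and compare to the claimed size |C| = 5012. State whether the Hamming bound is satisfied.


V_q(n, t) = 4993, q^n = 43046721, Hamming bound = 8621, |C| = 5012 ≤ bound (satisfied).

Step 1: Compute V_q(n, t) = Σ_{j=0}^3 C(n, j) (q−1)^j.
  j = 0: C(16,0)·(2)^0 = 1·1 = 1.
  j = 1: C(16,1)·(2)^1 = 16·2 = 32.
  j = 2: C(16,2)·(2)^2 = 120·4 = 480.
  j = 3: C(16,3)·(2)^3 = 560·8 = 4480.
  V_q(n, t) = 1 + 32 + 480 + 4480 = 4993.
Step 2: q^n = 3^16 = 43046721.
Step 3: Hamming bound ⌊q^n / V_q(n,t)⌋ = ⌊43046721/4993⌋ = 8621.
Step 4: Compare |C| = 5012 to 8621: satisfied.
The claimed |C| lies below the Hamming bound.


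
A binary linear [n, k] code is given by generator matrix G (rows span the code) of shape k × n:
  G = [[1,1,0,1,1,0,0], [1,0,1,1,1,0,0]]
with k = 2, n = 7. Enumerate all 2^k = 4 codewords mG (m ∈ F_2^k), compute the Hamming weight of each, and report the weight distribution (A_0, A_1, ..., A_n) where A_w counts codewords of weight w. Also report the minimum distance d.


Weight distribution: A_0 = 1, A_2 = 1, A_4 = 2. Minimum distance d = 2.

Enumerate all 2^2 = 4 messages m ∈ F_2^2.
For each, compute codeword c = mG in F_2^7, then tally its weight.
  m = 00 → c = 0000000, weight = 0.
  m = 10 → c = 1101100, weight = 4.
  m = 01 → c = 1011100, weight = 4.
  m = 11 → c = 0110000, weight = 2.
Tally weights:
  weight 0: 1 codewords.
  weight 2: 1 codewords.
  weight 4: 2 codewords.
Minimum distance d = smallest w > 0 with A_w > 0 = 2.
Sanity: Σ A_w = 4 = 2^2 = 4 ✓.


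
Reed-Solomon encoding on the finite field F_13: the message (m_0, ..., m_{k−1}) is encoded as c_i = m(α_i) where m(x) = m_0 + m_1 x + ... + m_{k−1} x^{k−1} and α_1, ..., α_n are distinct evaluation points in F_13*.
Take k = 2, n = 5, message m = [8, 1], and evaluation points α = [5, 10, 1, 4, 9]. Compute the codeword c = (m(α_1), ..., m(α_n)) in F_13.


c = [0, 5, 9, 12, 4]

Message polynomial: m(x) = 8 + 1·x (mod 13).
For each evaluation point α_i, compute m(α_i) mod 13:
  α_1 = 5: Horner steps 1 → 0, so m(5) = 0.
  α_2 = 10: Horner steps 1 → 5, so m(10) = 5.
  α_3 = 1: Horner steps 1 → 9, so m(1) = 9.
  α_4 = 4: Horner steps 1 → 12, so m(4) = 12.
  α_5 = 9: Horner steps 1 → 4, so m(9) = 4.
Codeword c = [0, 5, 9, 12, 4] ∈ F_13^5.


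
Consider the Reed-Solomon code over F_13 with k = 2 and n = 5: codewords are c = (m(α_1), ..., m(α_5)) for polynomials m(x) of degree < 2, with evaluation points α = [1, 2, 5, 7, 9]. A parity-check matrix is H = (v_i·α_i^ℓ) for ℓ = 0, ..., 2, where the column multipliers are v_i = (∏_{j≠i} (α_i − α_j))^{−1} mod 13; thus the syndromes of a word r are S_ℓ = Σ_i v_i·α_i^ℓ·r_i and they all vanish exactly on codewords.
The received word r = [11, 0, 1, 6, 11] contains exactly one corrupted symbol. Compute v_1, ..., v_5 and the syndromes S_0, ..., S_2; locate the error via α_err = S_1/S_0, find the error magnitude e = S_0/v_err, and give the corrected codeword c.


S = (2, 2, 2), error at position 1, error magnitude e = 7, c = [4, 0, 1, 6, 11].

Step 1: column multipliers v_i = (∏_{j≠i}(α_i − α_j))^{−1} mod 13.
  i = 1 (α = 1): (1−2)(1−5)(1−7)(1−9) = (−1)·(−4)·(−6)·(−8) = 192 ≡ 10, so v_1 = 10^{−1} = 4 (mod 13).
  i = 2 (α = 2): (2−1)(2−5)(2−7)(2−9) = 1·(−3)·(−5)·(−7) = −105 ≡ 12, so v_2 = 12^{−1} = 12 (mod 13).
  i = 3 (α = 5): (5−1)(5−2)(5−7)(5−9) = 4·3·(−2)·(−4) = 96 ≡ 5, so v_3 = 5^{−1} = 8 (mod 13).
  i = 4 (α = 7): (7−1)(7−2)(7−5)(7−9) = 6·5·2·(−2) = −120 ≡ 10, so v_4 = 10^{−1} = 4 (mod 13).
  i = 5 (α = 9): (9−1)(9−2)(9−5)(9−7) = 8·7·4·2 = 448 ≡ 6, so v_5 = 6^{−1} = 11 (mod 13).
  v = [4, 12, 8, 4, 11].
Step 2: syndromes of r = [11, 0, 1, 6, 11] (all sums mod 13).
  S_0 = Σ v_i r_i = 4·11 + 12·0 + 8·1 + 4·6 + 11·11 = 197 ≡ 2.
  S_1 = Σ v_i α_i r_i = 4·1·11 + 12·2·0 + 8·5·1 + 4·7·6 + 11·9·11 = 1341 ≡ 2.
  α_i^2 mod 13 = [1, 4, 12, 10, 3].
  S_2 = Σ v_i α_i^2 r_i = 4·1·11 + 12·4·0 + 8·12·1 + 4·10·6 + 11·3·11 = 743 ≡ 2.
  S = (2, 2, 2) ≠ 0, so r is not a codeword (an error is present).
Step 3: locate the error. For a single error e at position i, S_ℓ = v_i·e·α_i^ℓ, so α_err = S_1/S_0.
  S_0^{−1} = 2^{−1} = 7 (mod 13), so α_err = 2·7 = 14 ≡ 1 = α_1. Error position i = 1.
  Consistency check: S_2/S_1 = 2·7 = 14 ≡ 1 = α_err ✓ (single-error assumption holds).
Step 4: error magnitude e = S_0/v_1 = S_0·∏_{j≠1}(α_1 − α_j) = 2·10 = 20 ≡ 7 (mod 13).
Step 5: correct position 1: c_1 = r_1 − e = 11 − 7 ≡ 4 (mod 13). Hence c = [4, 0, 1, 6, 11].
  Check: interpolating c through the α_i gives m(x) = 8 + 9·x (degree < 2) with m(α_i) = c_i for every i, so c is indeed a codeword.


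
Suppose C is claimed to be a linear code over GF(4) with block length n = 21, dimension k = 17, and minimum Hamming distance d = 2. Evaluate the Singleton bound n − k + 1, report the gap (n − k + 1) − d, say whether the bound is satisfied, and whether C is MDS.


Singleton RHS = n − k + 1 = 5, slack = 3, bound satisfied, not MDS.

Singleton bound: d ≤ n − k + 1.
Here n = 21, k = 17, so n − k + 1 = 5.
Given d = 2, check d ≤ 5: YES.
Slack = (n − k + 1) − d = 3.
The code is NOT MDS (slack = 3 > 0).
Description: the claimed parameters are [21, 17, 2]_4; such a code would be non-MDS.


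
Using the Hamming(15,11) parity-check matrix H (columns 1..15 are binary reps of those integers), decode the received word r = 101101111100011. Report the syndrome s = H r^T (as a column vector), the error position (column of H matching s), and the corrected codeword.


s = (1, 1, 0, 1)^T, error position = 13, corrected codeword c = 101101111100111

Compute s = H r^T mod 2 one row at a time:
  s_1 = 1 + 1 + 1 + 0 + 0 + 0 + 1 + 1 = 5 ≡ 1 (mod 2).
  s_2 = 1 + 0 + 1 + 1 + 0 + 0 + 1 + 1 = 5 ≡ 1 (mod 2).
  s_3 = 0 + 1 + 1 + 1 + 1 + 0 + 1 + 1 = 6 ≡ 0 (mod 2).
  s_4 = 1 + 1 + 0 + 1 + 1 + 0 + 0 + 1 = 5 ≡ 1 (mod 2).
s = (1, 1, 0, 1)^T — this equals column 13 of H (binary 1101), so error is at position 13.
Correct: flip bit 13 of r = 101101111100011 to get c = 101101111100111.


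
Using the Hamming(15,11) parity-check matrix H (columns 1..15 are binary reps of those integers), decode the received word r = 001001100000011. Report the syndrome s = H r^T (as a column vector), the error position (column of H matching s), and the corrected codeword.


s = (0, 0, 1, 1)^T, error position = 3, corrected codeword c = 000001100000011

Compute s = H r^T mod 2 one row at a time:
  s_1 = 0 + 0 + 0 + 0 + 0 + 0 + 1 + 1 = 2 ≡ 0 (mod 2).
  s_2 = 0 + 0 + 1 + 1 + 0 + 0 + 1 + 1 = 4 ≡ 0 (mod 2).
  s_3 = 0 + 1 + 1 + 1 + 0 + 0 + 1 + 1 = 5 ≡ 1 (mod 2).
  s_4 = 0 + 1 + 0 + 1 + 0 + 0 + 0 + 1 = 3 ≡ 1 (mod 2).
s = (0, 0, 1, 1)^T — this equals column 3 of H (binary 0011), so error is at position 3.
Correct: flip bit 3 of r = 001001100000011 to get c = 000001100000011.


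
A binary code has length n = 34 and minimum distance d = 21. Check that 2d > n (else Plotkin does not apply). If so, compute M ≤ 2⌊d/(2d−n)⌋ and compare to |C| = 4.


Plotkin bound M ≤ 4; given |C| = 4 ≤ bound (satisfied).

Check applicability: 2d = 42, n = 34.
2d − n = 8 > 0, so Plotkin applies.
Compute d/(2d−n) = 21/8 ≈ 2.6250.
⌊d/(2d−n)⌋ = 2.
Plotkin bound: M ≤ 2·2 = 4.
Given |C| = 4, check: satisfied.
This |C| is at the Plotkin bound.


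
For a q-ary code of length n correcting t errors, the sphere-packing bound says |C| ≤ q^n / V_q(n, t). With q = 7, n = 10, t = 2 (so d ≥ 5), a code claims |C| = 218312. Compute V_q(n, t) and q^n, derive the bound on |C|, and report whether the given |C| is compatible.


V_q(n, t) = 1681, q^n = 282475249, Hamming bound = 168040, |C| = 218312 > bound (violated).

Step 1: Compute V_q(n, t) = Σ_{j=0}^2 C(n, j) (q−1)^j.
  j = 0: C(10,0)·(6)^0 = 1·1 = 1.
  j = 1: C(10,1)·(6)^1 = 10·6 = 60.
  j = 2: C(10,2)·(6)^2 = 45·36 = 1620.
  V_q(n, t) = 1 + 60 + 1620 = 1681.
Step 2: q^n = 7^10 = 282475249.
Step 3: Hamming bound ⌊q^n / V_q(n,t)⌋ = ⌊282475249/1681⌋ = 168040.
Step 4: Compare |C| = 218312 to 168040: violated.
The claimed |C| lies above the Hamming bound, so no 7-ary code of length 10 with d ≥ 5 can have 218312 codewords.


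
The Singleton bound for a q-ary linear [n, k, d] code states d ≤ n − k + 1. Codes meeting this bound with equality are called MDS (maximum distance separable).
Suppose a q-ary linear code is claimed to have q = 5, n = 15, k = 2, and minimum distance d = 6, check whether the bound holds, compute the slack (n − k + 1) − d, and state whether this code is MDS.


Singleton RHS = n − k + 1 = 14, slack = 8, bound satisfied, not MDS.

Singleton bound: d ≤ n − k + 1.
Here n = 15, k = 2, so n − k + 1 = 14.
Given d = 6, check d ≤ 14: YES.
Slack = (n − k + 1) − d = 8.
The code is NOT MDS (slack = 8 > 0).
Description: the claimed parameters are [15, 2, 6]_5; such a code would be non-MDS.


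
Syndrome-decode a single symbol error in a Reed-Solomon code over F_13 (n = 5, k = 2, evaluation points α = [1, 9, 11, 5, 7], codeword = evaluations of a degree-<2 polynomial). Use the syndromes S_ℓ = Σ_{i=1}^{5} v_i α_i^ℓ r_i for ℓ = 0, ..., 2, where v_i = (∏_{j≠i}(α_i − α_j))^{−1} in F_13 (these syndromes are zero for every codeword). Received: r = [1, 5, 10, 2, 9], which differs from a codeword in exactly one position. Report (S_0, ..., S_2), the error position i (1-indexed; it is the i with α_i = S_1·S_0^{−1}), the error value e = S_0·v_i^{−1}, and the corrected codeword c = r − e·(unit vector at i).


S = (1, 9, 3), error at position 2, error magnitude e = 2, c = [1, 3, 10, 2, 9].

Step 1: column multipliers v_i = (∏_{j≠i}(α_i − α_j))^{−1} mod 13.
  i = 1 (α = 1): (1−9)(1−11)(1−5)(1−7) = (−8)·(−10)·(−4)·(−6) = 1920 ≡ 9, so v_1 = 9^{−1} = 3 (mod 13).
  i = 2 (α = 9): (9−1)(9−11)(9−5)(9−7) = 8·(−2)·4·2 = −128 ≡ 2, so v_2 = 2^{−1} = 7 (mod 13).
  i = 3 (α = 11): (11−1)(11−9)(11−5)(11−7) = 10·2·6·4 = 480 ≡ 12, so v_3 = 12^{−1} = 12 (mod 13).
  i = 4 (α = 5): (5−1)(5−9)(5−11)(5−7) = 4·(−4)·(−6)·(−2) = −192 ≡ 3, so v_4 = 3^{−1} = 9 (mod 13).
  i = 5 (α = 7): (7−1)(7−9)(7−11)(7−5) = 6·(−2)·(−4)·2 = 96 ≡ 5, so v_5 = 5^{−1} = 8 (mod 13).
  v = [3, 7, 12, 9, 8].
Step 2: syndromes of r = [1, 5, 10, 2, 9] (all sums mod 13).
  S_0 = Σ v_i r_i = 3·1 + 7·5 + 12·10 + 9·2 + 8·9 = 248 ≡ 1.
  S_1 = Σ v_i α_i r_i = 3·1·1 + 7·9·5 + 12·11·10 + 9·5·2 + 8·7·9 = 2232 ≡ 9.
  α_i^2 mod 13 = [1, 3, 4, 12, 10].
  S_2 = Σ v_i α_i^2 r_i = 3·1·1 + 7·3·5 + 12·4·10 + 9·12·2 + 8·10·9 = 1524 ≡ 3.
  S = (1, 9, 3) ≠ 0, so r is not a codeword (an error is present).
Step 3: locate the error. For a single error e at position i, S_ℓ = v_i·e·α_i^ℓ, so α_err = S_1/S_0.
  S_0^{−1} = 1^{−1} = 1 (mod 13), so α_err = 9·1 = 9 ≡ 9 = α_2. Error position i = 2.
  Consistency check: S_2/S_1 = 3·3 = 9 ≡ 9 = α_err ✓ (single-error assumption holds).
Step 4: error magnitude e = S_0/v_2 = S_0·∏_{j≠2}(α_2 − α_j) = 1·2 = 2 ≡ 2 (mod 13).
Step 5: correct position 2: c_2 = r_2 − e = 5 − 2 ≡ 3 (mod 13). Hence c = [1, 3, 10, 2, 9].
  Check: interpolating c through the α_i gives m(x) = 4 + 10·x (degree < 2) with m(α_i) = c_i for every i, so c is indeed a codeword.
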